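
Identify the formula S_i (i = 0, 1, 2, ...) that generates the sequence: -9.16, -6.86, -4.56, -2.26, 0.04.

Check differences: -6.86 - -9.16 = 2.3
-4.56 - -6.86 = 2.3
Common difference d = 2.3.
First term a = -9.16.
Formula: S_i = -9.16 + 2.30*i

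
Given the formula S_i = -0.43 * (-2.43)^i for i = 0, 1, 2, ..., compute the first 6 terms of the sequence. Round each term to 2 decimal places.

This is a geometric sequence.
i=0: S_0 = -0.43 * (-2.43)^0 = -0.43
i=1: S_1 = -0.43 * (-2.43)^1 ≈ 1.04
i=2: S_2 = -0.43 * (-2.43)^2 ≈ -2.54
i=3: S_3 = -0.43 * (-2.43)^3 ≈ 6.17
i=4: S_4 = -0.43 * (-2.43)^4 ≈ -14.99
i=5: S_5 = -0.43 * (-2.43)^5 ≈ 36.43
The first 6 terms are: [-0.43, 1.04, -2.54, 6.17, -14.99, 36.43]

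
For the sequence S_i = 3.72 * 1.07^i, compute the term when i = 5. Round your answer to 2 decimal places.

S_5 = 3.72 * 1.07^5 ≈ 3.72 * 1.4026 ≈ 5.22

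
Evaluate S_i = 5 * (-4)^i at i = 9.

S_9 = 5 * (-4)^9 = 5 * -262144 = -1310720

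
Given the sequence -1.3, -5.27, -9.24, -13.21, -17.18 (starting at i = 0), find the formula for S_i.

Check differences: -5.27 - -1.3 = -3.97
-9.24 - -5.27 = -3.97
Common difference d = -3.97.
First term a = -1.3.
Formula: S_i = -1.30 - 3.97*i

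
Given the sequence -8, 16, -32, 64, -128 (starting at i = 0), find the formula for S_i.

Check ratios: 16 / -8 = -2.0
Common ratio r = -2.
First term a = -8.
Formula: S_i = -8 * (-2)^i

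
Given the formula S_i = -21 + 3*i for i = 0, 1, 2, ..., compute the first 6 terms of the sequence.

This is an arithmetic sequence.
i=0: S_0 = -21 + 3*0 = -21
i=1: S_1 = -21 + 3*1 = -18
i=2: S_2 = -21 + 3*2 = -15
i=3: S_3 = -21 + 3*3 = -12
i=4: S_4 = -21 + 3*4 = -9
i=5: S_5 = -21 + 3*5 = -6
The first 6 terms are: [-21, -18, -15, -12, -9, -6]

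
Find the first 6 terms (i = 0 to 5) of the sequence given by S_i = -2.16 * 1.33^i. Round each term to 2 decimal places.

This is a geometric sequence.
i=0: S_0 = -2.16 * 1.33^0 = -2.16
i=1: S_1 = -2.16 * 1.33^1 ≈ -2.87
i=2: S_2 = -2.16 * 1.33^2 ≈ -3.82
i=3: S_3 = -2.16 * 1.33^3 ≈ -5.08
i=4: S_4 = -2.16 * 1.33^4 ≈ -6.76
i=5: S_5 = -2.16 * 1.33^5 ≈ -8.99
The first 6 terms are: [-2.16, -2.87, -3.82, -5.08, -6.76, -8.99]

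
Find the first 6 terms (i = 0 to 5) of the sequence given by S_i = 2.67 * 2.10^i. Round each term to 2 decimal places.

This is a geometric sequence.
i=0: S_0 = 2.67 * 2.1^0 = 2.67
i=1: S_1 = 2.67 * 2.1^1 ≈ 5.61
i=2: S_2 = 2.67 * 2.1^2 ≈ 11.77
i=3: S_3 = 2.67 * 2.1^3 ≈ 24.73
i=4: S_4 = 2.67 * 2.1^4 ≈ 51.93
i=5: S_5 = 2.67 * 2.1^5 ≈ 109.05
The first 6 terms are: [2.67, 5.61, 11.77, 24.73, 51.93, 109.05]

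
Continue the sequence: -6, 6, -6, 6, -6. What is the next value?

Ratios: 6 / -6 = -1.0
This is a geometric sequence with common ratio r = -1.
Next term = -6 * -1 = 6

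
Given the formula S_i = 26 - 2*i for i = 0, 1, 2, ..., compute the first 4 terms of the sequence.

This is an arithmetic sequence.
i=0: S_0 = 26 + -2*0 = 26
i=1: S_1 = 26 + -2*1 = 24
i=2: S_2 = 26 + -2*2 = 22
i=3: S_3 = 26 + -2*3 = 20
The first 4 terms are: [26, 24, 22, 20]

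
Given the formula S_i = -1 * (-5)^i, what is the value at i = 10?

S_10 = -1 * (-5)^10 = -1 * 9765625 = -9765625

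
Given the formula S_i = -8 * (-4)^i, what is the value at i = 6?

S_6 = -8 * (-4)^6 = -8 * 4096 = -32768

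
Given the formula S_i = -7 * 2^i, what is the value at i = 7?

S_7 = -7 * 2^7 = -7 * 128 = -896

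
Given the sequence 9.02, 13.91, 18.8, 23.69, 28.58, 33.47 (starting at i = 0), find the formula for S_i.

Check differences: 13.91 - 9.02 = 4.89
18.8 - 13.91 = 4.89
Common difference d = 4.89.
First term a = 9.02.
Formula: S_i = 9.02 + 4.89*i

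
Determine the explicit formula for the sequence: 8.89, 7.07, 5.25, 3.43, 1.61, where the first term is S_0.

Check differences: 7.07 - 8.89 = -1.82
5.25 - 7.07 = -1.82
Common difference d = -1.82.
First term a = 8.89.
Formula: S_i = 8.89 - 1.82*i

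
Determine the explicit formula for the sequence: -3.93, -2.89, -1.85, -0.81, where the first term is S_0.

Check differences: -2.89 - -3.93 = 1.04
-1.85 - -2.89 = 1.04
Common difference d = 1.04.
First term a = -3.93.
Formula: S_i = -3.93 + 1.04*i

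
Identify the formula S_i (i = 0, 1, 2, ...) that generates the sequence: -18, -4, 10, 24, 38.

Check differences: -4 - -18 = 14
10 - -4 = 14
Common difference d = 14.
First term a = -18.
Formula: S_i = -18 + 14*i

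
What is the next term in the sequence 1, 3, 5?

Differences: 3 - 1 = 2
This is an arithmetic sequence with common difference d = 2.
Next term = 5 + 2 = 7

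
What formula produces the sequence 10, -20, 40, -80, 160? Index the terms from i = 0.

Check ratios: -20 / 10 = -2.0
Common ratio r = -2.
First term a = 10.
Formula: S_i = 10 * (-2)^i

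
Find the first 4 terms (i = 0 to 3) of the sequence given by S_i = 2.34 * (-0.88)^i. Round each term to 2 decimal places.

This is a geometric sequence.
i=0: S_0 = 2.34 * (-0.88)^0 = 2.34
i=1: S_1 = 2.34 * (-0.88)^1 ≈ -2.06
i=2: S_2 = 2.34 * (-0.88)^2 ≈ 1.81
i=3: S_3 = 2.34 * (-0.88)^3 ≈ -1.59
The first 4 terms are: [2.34, -2.06, 1.81, -1.59]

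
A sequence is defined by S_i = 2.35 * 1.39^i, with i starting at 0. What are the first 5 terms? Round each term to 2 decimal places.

This is a geometric sequence.
i=0: S_0 = 2.35 * 1.39^0 = 2.35
i=1: S_1 = 2.35 * 1.39^1 ≈ 3.27
i=2: S_2 = 2.35 * 1.39^2 ≈ 4.54
i=3: S_3 = 2.35 * 1.39^3 ≈ 6.31
i=4: S_4 = 2.35 * 1.39^4 ≈ 8.77
The first 5 terms are: [2.35, 3.27, 4.54, 6.31, 8.77]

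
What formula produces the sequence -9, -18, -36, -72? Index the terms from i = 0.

Check ratios: -18 / -9 = 2.0
Common ratio r = 2.
First term a = -9.
Formula: S_i = -9 * 2^i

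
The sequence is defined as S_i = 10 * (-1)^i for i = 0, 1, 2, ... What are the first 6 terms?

This is a geometric sequence.
i=0: S_0 = 10 * (-1)^0 = 10
i=1: S_1 = 10 * (-1)^1 = -10
i=2: S_2 = 10 * (-1)^2 = 10
i=3: S_3 = 10 * (-1)^3 = -10
i=4: S_4 = 10 * (-1)^4 = 10
i=5: S_5 = 10 * (-1)^5 = -10
The first 6 terms are: [10, -10, 10, -10, 10, -10]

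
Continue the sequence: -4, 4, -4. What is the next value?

Ratios: 4 / -4 = -1.0
This is a geometric sequence with common ratio r = -1.
Next term = -4 * -1 = 4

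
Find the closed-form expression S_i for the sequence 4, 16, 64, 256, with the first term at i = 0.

Check ratios: 16 / 4 = 4.0
Common ratio r = 4.
First term a = 4.
Formula: S_i = 4 * 4^i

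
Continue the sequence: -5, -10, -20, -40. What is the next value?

Ratios: -10 / -5 = 2.0
This is a geometric sequence with common ratio r = 2.
Next term = -40 * 2 = -80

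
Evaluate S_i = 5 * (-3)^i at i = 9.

S_9 = 5 * (-3)^9 = 5 * -19683 = -98415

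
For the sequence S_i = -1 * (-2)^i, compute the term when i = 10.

S_10 = -1 * (-2)^10 = -1 * 1024 = -1024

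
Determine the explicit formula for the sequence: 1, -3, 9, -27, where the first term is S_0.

Check ratios: -3 / 1 = -3.0
Common ratio r = -3.
First term a = 1.
Formula: S_i = 1 * (-3)^i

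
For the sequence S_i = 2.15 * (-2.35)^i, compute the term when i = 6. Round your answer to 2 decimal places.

S_6 = 2.15 * (-2.35)^6 ≈ 2.15 * 168.4252 ≈ 362.11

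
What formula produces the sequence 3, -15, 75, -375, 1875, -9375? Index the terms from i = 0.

Check ratios: -15 / 3 = -5.0
Common ratio r = -5.
First term a = 3.
Formula: S_i = 3 * (-5)^i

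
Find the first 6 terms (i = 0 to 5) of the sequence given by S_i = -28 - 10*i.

This is an arithmetic sequence.
i=0: S_0 = -28 + -10*0 = -28
i=1: S_1 = -28 + -10*1 = -38
i=2: S_2 = -28 + -10*2 = -48
i=3: S_3 = -28 + -10*3 = -58
i=4: S_4 = -28 + -10*4 = -68
i=5: S_5 = -28 + -10*5 = -78
The first 6 terms are: [-28, -38, -48, -58, -68, -78]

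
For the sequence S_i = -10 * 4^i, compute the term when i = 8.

S_8 = -10 * 4^8 = -10 * 65536 = -655360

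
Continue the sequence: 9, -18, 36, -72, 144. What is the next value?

Ratios: -18 / 9 = -2.0
This is a geometric sequence with common ratio r = -2.
Next term = 144 * -2 = -288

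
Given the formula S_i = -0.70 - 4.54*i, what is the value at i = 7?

S_7 = -0.7 + -4.54*7 = -0.7 + -31.78 = -32.48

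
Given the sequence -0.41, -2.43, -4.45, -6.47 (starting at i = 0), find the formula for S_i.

Check differences: -2.43 - -0.41 = -2.02
-4.45 - -2.43 = -2.02
Common difference d = -2.02.
First term a = -0.41.
Formula: S_i = -0.41 - 2.02*i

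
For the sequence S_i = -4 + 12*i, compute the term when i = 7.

S_7 = -4 + 12*7 = -4 + 84 = 80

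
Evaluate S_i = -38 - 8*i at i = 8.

S_8 = -38 + -8*8 = -38 + -64 = -102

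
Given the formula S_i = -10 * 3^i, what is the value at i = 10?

S_10 = -10 * 3^10 = -10 * 59049 = -590490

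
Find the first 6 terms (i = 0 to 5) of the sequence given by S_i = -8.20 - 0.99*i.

This is an arithmetic sequence.
i=0: S_0 = -8.2 + -0.99*0 = -8.2
i=1: S_1 = -8.2 + -0.99*1 = -9.19
i=2: S_2 = -8.2 + -0.99*2 = -10.18
i=3: S_3 = -8.2 + -0.99*3 = -11.17
i=4: S_4 = -8.2 + -0.99*4 = -12.16
i=5: S_5 = -8.2 + -0.99*5 = -13.15
The first 6 terms are: [-8.2, -9.19, -10.18, -11.17, -12.16, -13.15]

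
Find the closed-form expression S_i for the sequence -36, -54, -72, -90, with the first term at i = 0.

Check differences: -54 - -36 = -18
-72 - -54 = -18
Common difference d = -18.
First term a = -36.
Formula: S_i = -36 - 18*i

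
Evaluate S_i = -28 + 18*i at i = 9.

S_9 = -28 + 18*9 = -28 + 162 = 134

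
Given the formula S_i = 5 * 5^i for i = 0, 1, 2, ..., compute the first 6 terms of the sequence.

This is a geometric sequence.
i=0: S_0 = 5 * 5^0 = 5
i=1: S_1 = 5 * 5^1 = 25
i=2: S_2 = 5 * 5^2 = 125
i=3: S_3 = 5 * 5^3 = 625
i=4: S_4 = 5 * 5^4 = 3125
i=5: S_5 = 5 * 5^5 = 15625
The first 6 terms are: [5, 25, 125, 625, 3125, 15625]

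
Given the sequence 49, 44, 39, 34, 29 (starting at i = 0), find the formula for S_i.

Check differences: 44 - 49 = -5
39 - 44 = -5
Common difference d = -5.
First term a = 49.
Formula: S_i = 49 - 5*i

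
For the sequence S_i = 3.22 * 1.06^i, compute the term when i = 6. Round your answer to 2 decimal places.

S_6 = 3.22 * 1.06^6 ≈ 3.22 * 1.4185 ≈ 4.57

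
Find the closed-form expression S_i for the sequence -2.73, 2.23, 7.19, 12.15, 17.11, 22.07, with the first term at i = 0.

Check differences: 2.23 - -2.73 = 4.96
7.19 - 2.23 = 4.96
Common difference d = 4.96.
First term a = -2.73.
Formula: S_i = -2.73 + 4.96*i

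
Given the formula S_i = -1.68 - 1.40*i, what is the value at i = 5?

S_5 = -1.68 + -1.4*5 = -1.68 + -7.0 = -8.68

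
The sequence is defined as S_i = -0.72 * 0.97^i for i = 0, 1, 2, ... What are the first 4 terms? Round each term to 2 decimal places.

This is a geometric sequence.
i=0: S_0 = -0.72 * 0.97^0 = -0.72
i=1: S_1 = -0.72 * 0.97^1 ≈ -0.7
i=2: S_2 = -0.72 * 0.97^2 ≈ -0.68
i=3: S_3 = -0.72 * 0.97^3 ≈ -0.66
The first 4 terms are: [-0.72, -0.7, -0.68, -0.66]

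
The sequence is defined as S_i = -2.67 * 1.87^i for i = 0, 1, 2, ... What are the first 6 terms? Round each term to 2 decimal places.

This is a geometric sequence.
i=0: S_0 = -2.67 * 1.87^0 = -2.67
i=1: S_1 = -2.67 * 1.87^1 ≈ -4.99
i=2: S_2 = -2.67 * 1.87^2 ≈ -9.34
i=3: S_3 = -2.67 * 1.87^3 ≈ -17.46
i=4: S_4 = -2.67 * 1.87^4 ≈ -32.65
i=5: S_5 = -2.67 * 1.87^5 ≈ -61.05
The first 6 terms are: [-2.67, -4.99, -9.34, -17.46, -32.65, -61.05]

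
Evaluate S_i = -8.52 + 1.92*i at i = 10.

S_10 = -8.52 + 1.92*10 = -8.52 + 19.2 = 10.68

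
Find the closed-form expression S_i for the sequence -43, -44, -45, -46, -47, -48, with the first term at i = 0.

Check differences: -44 - -43 = -1
-45 - -44 = -1
Common difference d = -1.
First term a = -43.
Formula: S_i = -43 - 1*i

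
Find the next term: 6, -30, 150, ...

Ratios: -30 / 6 = -5.0
This is a geometric sequence with common ratio r = -5.
Next term = 150 * -5 = -750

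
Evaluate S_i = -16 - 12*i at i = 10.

S_10 = -16 + -12*10 = -16 + -120 = -136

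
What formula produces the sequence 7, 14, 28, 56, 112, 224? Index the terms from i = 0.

Check ratios: 14 / 7 = 2.0
Common ratio r = 2.
First term a = 7.
Formula: S_i = 7 * 2^i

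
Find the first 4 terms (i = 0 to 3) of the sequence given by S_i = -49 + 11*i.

This is an arithmetic sequence.
i=0: S_0 = -49 + 11*0 = -49
i=1: S_1 = -49 + 11*1 = -38
i=2: S_2 = -49 + 11*2 = -27
i=3: S_3 = -49 + 11*3 = -16
The first 4 terms are: [-49, -38, -27, -16]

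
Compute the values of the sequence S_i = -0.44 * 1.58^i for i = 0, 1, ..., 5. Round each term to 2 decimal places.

This is a geometric sequence.
i=0: S_0 = -0.44 * 1.58^0 = -0.44
i=1: S_1 = -0.44 * 1.58^1 ≈ -0.7
i=2: S_2 = -0.44 * 1.58^2 ≈ -1.1
i=3: S_3 = -0.44 * 1.58^3 ≈ -1.74
i=4: S_4 = -0.44 * 1.58^4 ≈ -2.74
i=5: S_5 = -0.44 * 1.58^5 ≈ -4.33
The first 6 terms are: [-0.44, -0.7, -1.1, -1.74, -2.74, -4.33]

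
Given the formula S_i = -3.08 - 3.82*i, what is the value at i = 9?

S_9 = -3.08 + -3.82*9 = -3.08 + -34.38 = -37.46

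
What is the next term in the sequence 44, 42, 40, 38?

Differences: 42 - 44 = -2
This is an arithmetic sequence with common difference d = -2.
Next term = 38 + -2 = 36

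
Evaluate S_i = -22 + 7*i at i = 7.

S_7 = -22 + 7*7 = -22 + 49 = 27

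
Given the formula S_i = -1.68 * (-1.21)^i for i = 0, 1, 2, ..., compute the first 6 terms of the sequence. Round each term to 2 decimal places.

This is a geometric sequence.
i=0: S_0 = -1.68 * (-1.21)^0 = -1.68
i=1: S_1 = -1.68 * (-1.21)^1 ≈ 2.03
i=2: S_2 = -1.68 * (-1.21)^2 ≈ -2.46
i=3: S_3 = -1.68 * (-1.21)^3 ≈ 2.98
i=4: S_4 = -1.68 * (-1.21)^4 ≈ -3.6
i=5: S_5 = -1.68 * (-1.21)^5 ≈ 4.36
The first 6 terms are: [-1.68, 2.03, -2.46, 2.98, -3.6, 4.36]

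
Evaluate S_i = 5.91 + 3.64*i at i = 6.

S_6 = 5.91 + 3.64*6 = 5.91 + 21.84 = 27.75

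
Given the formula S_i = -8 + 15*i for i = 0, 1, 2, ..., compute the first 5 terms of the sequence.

This is an arithmetic sequence.
i=0: S_0 = -8 + 15*0 = -8
i=1: S_1 = -8 + 15*1 = 7
i=2: S_2 = -8 + 15*2 = 22
i=3: S_3 = -8 + 15*3 = 37
i=4: S_4 = -8 + 15*4 = 52
The first 5 terms are: [-8, 7, 22, 37, 52]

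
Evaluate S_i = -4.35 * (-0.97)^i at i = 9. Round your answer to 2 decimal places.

S_9 = -4.35 * (-0.97)^9 ≈ -4.35 * -0.7602 ≈ 3.31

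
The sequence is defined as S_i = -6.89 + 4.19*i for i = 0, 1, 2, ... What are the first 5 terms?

This is an arithmetic sequence.
i=0: S_0 = -6.89 + 4.19*0 = -6.89
i=1: S_1 = -6.89 + 4.19*1 = -2.7
i=2: S_2 = -6.89 + 4.19*2 = 1.49
i=3: S_3 = -6.89 + 4.19*3 = 5.68
i=4: S_4 = -6.89 + 4.19*4 = 9.87
The first 5 terms are: [-6.89, -2.7, 1.49, 5.68, 9.87]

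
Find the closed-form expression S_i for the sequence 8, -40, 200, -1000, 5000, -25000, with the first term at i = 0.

Check ratios: -40 / 8 = -5.0
Common ratio r = -5.
First term a = 8.
Formula: S_i = 8 * (-5)^i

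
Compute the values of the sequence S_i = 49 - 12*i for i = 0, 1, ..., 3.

This is an arithmetic sequence.
i=0: S_0 = 49 + -12*0 = 49
i=1: S_1 = 49 + -12*1 = 37
i=2: S_2 = 49 + -12*2 = 25
i=3: S_3 = 49 + -12*3 = 13
The first 4 terms are: [49, 37, 25, 13]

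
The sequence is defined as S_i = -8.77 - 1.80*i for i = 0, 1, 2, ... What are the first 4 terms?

This is an arithmetic sequence.
i=0: S_0 = -8.77 + -1.8*0 = -8.77
i=1: S_1 = -8.77 + -1.8*1 = -10.57
i=2: S_2 = -8.77 + -1.8*2 = -12.37
i=3: S_3 = -8.77 + -1.8*3 = -14.17
The first 4 terms are: [-8.77, -10.57, -12.37, -14.17]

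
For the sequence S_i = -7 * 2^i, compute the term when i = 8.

S_8 = -7 * 2^8 = -7 * 256 = -1792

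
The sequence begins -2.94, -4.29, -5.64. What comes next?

Differences: -4.29 - -2.94 = -1.35
This is an arithmetic sequence with common difference d = -1.35.
Next term = -5.64 + -1.35 = -6.99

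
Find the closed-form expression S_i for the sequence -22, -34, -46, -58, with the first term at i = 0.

Check differences: -34 - -22 = -12
-46 - -34 = -12
Common difference d = -12.
First term a = -22.
Formula: S_i = -22 - 12*i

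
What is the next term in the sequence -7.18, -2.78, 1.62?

Differences: -2.78 - -7.18 = 4.4
This is an arithmetic sequence with common difference d = 4.4.
Next term = 1.62 + 4.4 = 6.02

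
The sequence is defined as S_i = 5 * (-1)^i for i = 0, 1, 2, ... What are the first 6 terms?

This is a geometric sequence.
i=0: S_0 = 5 * (-1)^0 = 5
i=1: S_1 = 5 * (-1)^1 = -5
i=2: S_2 = 5 * (-1)^2 = 5
i=3: S_3 = 5 * (-1)^3 = -5
i=4: S_4 = 5 * (-1)^4 = 5
i=5: S_5 = 5 * (-1)^5 = -5
The first 6 terms are: [5, -5, 5, -5, 5, -5]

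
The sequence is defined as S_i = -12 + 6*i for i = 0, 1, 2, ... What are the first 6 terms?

This is an arithmetic sequence.
i=0: S_0 = -12 + 6*0 = -12
i=1: S_1 = -12 + 6*1 = -6
i=2: S_2 = -12 + 6*2 = 0
i=3: S_3 = -12 + 6*3 = 6
i=4: S_4 = -12 + 6*4 = 12
i=5: S_5 = -12 + 6*5 = 18
The first 6 terms are: [-12, -6, 0, 6, 12, 18]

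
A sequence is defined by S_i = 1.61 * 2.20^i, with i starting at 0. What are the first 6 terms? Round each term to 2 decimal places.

This is a geometric sequence.
i=0: S_0 = 1.61 * 2.2^0 = 1.61
i=1: S_1 = 1.61 * 2.2^1 ≈ 3.54
i=2: S_2 = 1.61 * 2.2^2 ≈ 7.79
i=3: S_3 = 1.61 * 2.2^3 ≈ 17.14
i=4: S_4 = 1.61 * 2.2^4 ≈ 37.72
i=5: S_5 = 1.61 * 2.2^5 ≈ 82.97
The first 6 terms are: [1.61, 3.54, 7.79, 17.14, 37.72, 82.97]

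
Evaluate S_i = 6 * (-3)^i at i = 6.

S_6 = 6 * (-3)^6 = 6 * 729 = 4374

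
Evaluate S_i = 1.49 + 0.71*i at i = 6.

S_6 = 1.49 + 0.71*6 = 1.49 + 4.26 = 5.75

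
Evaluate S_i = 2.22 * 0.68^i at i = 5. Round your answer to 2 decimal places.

S_5 = 2.22 * 0.68^5 ≈ 2.22 * 0.1454 ≈ 0.32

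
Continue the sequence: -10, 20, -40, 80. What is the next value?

Ratios: 20 / -10 = -2.0
This is a geometric sequence with common ratio r = -2.
Next term = 80 * -2 = -160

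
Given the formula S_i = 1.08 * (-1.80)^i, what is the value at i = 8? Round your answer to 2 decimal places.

S_8 = 1.08 * (-1.8)^8 ≈ 1.08 * 110.1996 ≈ 119.02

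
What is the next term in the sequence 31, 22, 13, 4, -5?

Differences: 22 - 31 = -9
This is an arithmetic sequence with common difference d = -9.
Next term = -5 + -9 = -14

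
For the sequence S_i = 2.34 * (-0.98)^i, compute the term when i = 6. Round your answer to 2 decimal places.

S_6 = 2.34 * (-0.98)^6 ≈ 2.34 * 0.8858 ≈ 2.07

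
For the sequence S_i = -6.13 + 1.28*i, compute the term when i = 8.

S_8 = -6.13 + 1.28*8 = -6.13 + 10.24 = 4.11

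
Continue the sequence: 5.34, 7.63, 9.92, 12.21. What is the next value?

Differences: 7.63 - 5.34 = 2.29
This is an arithmetic sequence with common difference d = 2.29.
Next term = 12.21 + 2.29 = 14.5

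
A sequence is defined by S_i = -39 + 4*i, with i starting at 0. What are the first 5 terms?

This is an arithmetic sequence.
i=0: S_0 = -39 + 4*0 = -39
i=1: S_1 = -39 + 4*1 = -35
i=2: S_2 = -39 + 4*2 = -31
i=3: S_3 = -39 + 4*3 = -27
i=4: S_4 = -39 + 4*4 = -23
The first 5 terms are: [-39, -35, -31, -27, -23]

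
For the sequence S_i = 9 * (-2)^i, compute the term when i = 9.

S_9 = 9 * (-2)^9 = 9 * -512 = -4608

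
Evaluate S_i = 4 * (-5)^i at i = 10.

S_10 = 4 * (-5)^10 = 4 * 9765625 = 39062500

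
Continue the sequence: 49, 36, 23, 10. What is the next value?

Differences: 36 - 49 = -13
This is an arithmetic sequence with common difference d = -13.
Next term = 10 + -13 = -3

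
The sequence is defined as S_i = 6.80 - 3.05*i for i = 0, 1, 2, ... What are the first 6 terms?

This is an arithmetic sequence.
i=0: S_0 = 6.8 + -3.05*0 = 6.8
i=1: S_1 = 6.8 + -3.05*1 = 3.75
i=2: S_2 = 6.8 + -3.05*2 = 0.7
i=3: S_3 = 6.8 + -3.05*3 = -2.35
i=4: S_4 = 6.8 + -3.05*4 = -5.4
i=5: S_5 = 6.8 + -3.05*5 = -8.45
The first 6 terms are: [6.8, 3.75, 0.7, -2.35, -5.4, -8.45]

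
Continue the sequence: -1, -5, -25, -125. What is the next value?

Ratios: -5 / -1 = 5.0
This is a geometric sequence with common ratio r = 5.
Next term = -125 * 5 = -625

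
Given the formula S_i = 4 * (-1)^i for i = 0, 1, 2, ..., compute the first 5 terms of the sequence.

This is a geometric sequence.
i=0: S_0 = 4 * (-1)^0 = 4
i=1: S_1 = 4 * (-1)^1 = -4
i=2: S_2 = 4 * (-1)^2 = 4
i=3: S_3 = 4 * (-1)^3 = -4
i=4: S_4 = 4 * (-1)^4 = 4
The first 5 terms are: [4, -4, 4, -4, 4]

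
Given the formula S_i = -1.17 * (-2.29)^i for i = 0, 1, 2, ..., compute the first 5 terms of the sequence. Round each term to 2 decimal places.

This is a geometric sequence.
i=0: S_0 = -1.17 * (-2.29)^0 = -1.17
i=1: S_1 = -1.17 * (-2.29)^1 ≈ 2.68
i=2: S_2 = -1.17 * (-2.29)^2 ≈ -6.14
i=3: S_3 = -1.17 * (-2.29)^3 ≈ 14.05
i=4: S_4 = -1.17 * (-2.29)^4 ≈ -32.18
The first 5 terms are: [-1.17, 2.68, -6.14, 14.05, -32.18]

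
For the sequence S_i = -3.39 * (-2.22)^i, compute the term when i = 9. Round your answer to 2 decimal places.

S_9 = -3.39 * (-2.22)^9 ≈ -3.39 * -1309.7149 ≈ 4439.93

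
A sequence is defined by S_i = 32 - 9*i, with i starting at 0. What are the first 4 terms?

This is an arithmetic sequence.
i=0: S_0 = 32 + -9*0 = 32
i=1: S_1 = 32 + -9*1 = 23
i=2: S_2 = 32 + -9*2 = 14
i=3: S_3 = 32 + -9*3 = 5
The first 4 terms are: [32, 23, 14, 5]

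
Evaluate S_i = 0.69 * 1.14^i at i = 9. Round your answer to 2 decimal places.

S_9 = 0.69 * 1.14^9 ≈ 0.69 * 3.2519 ≈ 2.24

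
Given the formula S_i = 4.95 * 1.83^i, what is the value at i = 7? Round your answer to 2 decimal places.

S_7 = 4.95 * 1.83^7 ≈ 4.95 * 68.7318 ≈ 340.22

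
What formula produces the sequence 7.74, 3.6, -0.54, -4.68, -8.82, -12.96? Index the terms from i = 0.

Check differences: 3.6 - 7.74 = -4.14
-0.54 - 3.6 = -4.14
Common difference d = -4.14.
First term a = 7.74.
Formula: S_i = 7.74 - 4.14*i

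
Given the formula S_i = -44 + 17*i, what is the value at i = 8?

S_8 = -44 + 17*8 = -44 + 136 = 92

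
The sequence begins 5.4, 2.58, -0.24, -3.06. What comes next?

Differences: 2.58 - 5.4 = -2.82
This is an arithmetic sequence with common difference d = -2.82.
Next term = -3.06 + -2.82 = -5.88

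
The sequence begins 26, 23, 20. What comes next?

Differences: 23 - 26 = -3
This is an arithmetic sequence with common difference d = -3.
Next term = 20 + -3 = 17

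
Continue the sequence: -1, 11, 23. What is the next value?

Differences: 11 - -1 = 12
This is an arithmetic sequence with common difference d = 12.
Next term = 23 + 12 = 35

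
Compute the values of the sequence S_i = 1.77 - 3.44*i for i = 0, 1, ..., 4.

This is an arithmetic sequence.
i=0: S_0 = 1.77 + -3.44*0 = 1.77
i=1: S_1 = 1.77 + -3.44*1 = -1.67
i=2: S_2 = 1.77 + -3.44*2 = -5.11
i=3: S_3 = 1.77 + -3.44*3 = -8.55
i=4: S_4 = 1.77 + -3.44*4 = -11.99
The first 5 terms are: [1.77, -1.67, -5.11, -8.55, -11.99]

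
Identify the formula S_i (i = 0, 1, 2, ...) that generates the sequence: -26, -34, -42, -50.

Check differences: -34 - -26 = -8
-42 - -34 = -8
Common difference d = -8.
First term a = -26.
Formula: S_i = -26 - 8*i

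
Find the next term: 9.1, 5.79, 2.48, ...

Differences: 5.79 - 9.1 = -3.31
This is an arithmetic sequence with common difference d = -3.31.
Next term = 2.48 + -3.31 = -0.83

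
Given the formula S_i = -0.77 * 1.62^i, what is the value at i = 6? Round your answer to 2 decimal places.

S_6 = -0.77 * 1.62^6 ≈ -0.77 * 18.0755 ≈ -13.92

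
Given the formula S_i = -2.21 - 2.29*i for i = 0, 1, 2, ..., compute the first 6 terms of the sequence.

This is an arithmetic sequence.
i=0: S_0 = -2.21 + -2.29*0 = -2.21
i=1: S_1 = -2.21 + -2.29*1 = -4.5
i=2: S_2 = -2.21 + -2.29*2 = -6.79
i=3: S_3 = -2.21 + -2.29*3 = -9.08
i=4: S_4 = -2.21 + -2.29*4 = -11.37
i=5: S_5 = -2.21 + -2.29*5 = -13.66
The first 6 terms are: [-2.21, -4.5, -6.79, -9.08, -11.37, -13.66]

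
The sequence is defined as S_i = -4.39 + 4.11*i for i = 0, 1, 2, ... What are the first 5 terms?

This is an arithmetic sequence.
i=0: S_0 = -4.39 + 4.11*0 = -4.39
i=1: S_1 = -4.39 + 4.11*1 = -0.28
i=2: S_2 = -4.39 + 4.11*2 = 3.83
i=3: S_3 = -4.39 + 4.11*3 = 7.94
i=4: S_4 = -4.39 + 4.11*4 = 12.05
The first 5 terms are: [-4.39, -0.28, 3.83, 7.94, 12.05]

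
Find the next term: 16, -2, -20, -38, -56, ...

Differences: -2 - 16 = -18
This is an arithmetic sequence with common difference d = -18.
Next term = -56 + -18 = -74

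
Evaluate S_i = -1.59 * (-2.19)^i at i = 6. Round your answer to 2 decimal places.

S_6 = -1.59 * (-2.19)^6 ≈ -1.59 * 110.3227 ≈ -175.41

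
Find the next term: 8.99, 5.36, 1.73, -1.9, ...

Differences: 5.36 - 8.99 = -3.63
This is an arithmetic sequence with common difference d = -3.63.
Next term = -1.9 + -3.63 = -5.53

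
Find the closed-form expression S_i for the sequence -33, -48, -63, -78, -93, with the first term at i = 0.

Check differences: -48 - -33 = -15
-63 - -48 = -15
Common difference d = -15.
First term a = -33.
Formula: S_i = -33 - 15*i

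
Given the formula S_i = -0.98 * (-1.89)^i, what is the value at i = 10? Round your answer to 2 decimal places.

S_10 = -0.98 * (-1.89)^10 ≈ -0.98 * 581.5915 ≈ -569.96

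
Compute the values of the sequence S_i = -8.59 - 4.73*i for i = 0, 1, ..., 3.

This is an arithmetic sequence.
i=0: S_0 = -8.59 + -4.73*0 = -8.59
i=1: S_1 = -8.59 + -4.73*1 = -13.32
i=2: S_2 = -8.59 + -4.73*2 = -18.05
i=3: S_3 = -8.59 + -4.73*3 = -22.78
The first 4 terms are: [-8.59, -13.32, -18.05, -22.78]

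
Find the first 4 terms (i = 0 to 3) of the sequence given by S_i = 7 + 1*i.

This is an arithmetic sequence.
i=0: S_0 = 7 + 1*0 = 7
i=1: S_1 = 7 + 1*1 = 8
i=2: S_2 = 7 + 1*2 = 9
i=3: S_3 = 7 + 1*3 = 10
The first 4 terms are: [7, 8, 9, 10]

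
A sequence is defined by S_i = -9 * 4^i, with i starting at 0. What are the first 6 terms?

This is a geometric sequence.
i=0: S_0 = -9 * 4^0 = -9
i=1: S_1 = -9 * 4^1 = -36
i=2: S_2 = -9 * 4^2 = -144
i=3: S_3 = -9 * 4^3 = -576
i=4: S_4 = -9 * 4^4 = -2304
i=5: S_5 = -9 * 4^5 = -9216
The first 6 terms are: [-9, -36, -144, -576, -2304, -9216]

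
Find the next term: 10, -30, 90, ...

Ratios: -30 / 10 = -3.0
This is a geometric sequence with common ratio r = -3.
Next term = 90 * -3 = -270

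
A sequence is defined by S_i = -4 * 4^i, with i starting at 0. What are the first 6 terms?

This is a geometric sequence.
i=0: S_0 = -4 * 4^0 = -4
i=1: S_1 = -4 * 4^1 = -16
i=2: S_2 = -4 * 4^2 = -64
i=3: S_3 = -4 * 4^3 = -256
i=4: S_4 = -4 * 4^4 = -1024
i=5: S_5 = -4 * 4^5 = -4096
The first 6 terms are: [-4, -16, -64, -256, -1024, -4096]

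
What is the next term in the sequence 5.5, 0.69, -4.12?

Differences: 0.69 - 5.5 = -4.81
This is an arithmetic sequence with common difference d = -4.81.
Next term = -4.12 + -4.81 = -8.93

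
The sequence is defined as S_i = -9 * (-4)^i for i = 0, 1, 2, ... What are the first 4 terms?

This is a geometric sequence.
i=0: S_0 = -9 * (-4)^0 = -9
i=1: S_1 = -9 * (-4)^1 = 36
i=2: S_2 = -9 * (-4)^2 = -144
i=3: S_3 = -9 * (-4)^3 = 576
The first 4 terms are: [-9, 36, -144, 576]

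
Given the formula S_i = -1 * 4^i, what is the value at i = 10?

S_10 = -1 * 4^10 = -1 * 1048576 = -1048576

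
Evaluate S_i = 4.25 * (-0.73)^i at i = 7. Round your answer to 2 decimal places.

S_7 = 4.25 * (-0.73)^7 ≈ 4.25 * -0.1105 ≈ -0.47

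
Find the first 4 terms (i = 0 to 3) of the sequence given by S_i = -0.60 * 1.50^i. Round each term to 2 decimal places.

This is a geometric sequence.
i=0: S_0 = -0.6 * 1.5^0 = -0.6
i=1: S_1 = -0.6 * 1.5^1 = -0.9
i=2: S_2 = -0.6 * 1.5^2 = -1.35
i=3: S_3 = -0.6 * 1.5^3 ≈ -2.03
The first 4 terms are: [-0.6, -0.9, -1.35, -2.03]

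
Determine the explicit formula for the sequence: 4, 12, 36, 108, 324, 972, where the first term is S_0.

Check ratios: 12 / 4 = 3.0
Common ratio r = 3.
First term a = 4.
Formula: S_i = 4 * 3^i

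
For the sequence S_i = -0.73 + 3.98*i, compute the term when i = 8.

S_8 = -0.73 + 3.98*8 = -0.73 + 31.84 = 31.11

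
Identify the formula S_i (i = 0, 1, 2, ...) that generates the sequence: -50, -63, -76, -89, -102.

Check differences: -63 - -50 = -13
-76 - -63 = -13
Common difference d = -13.
First term a = -50.
Formula: S_i = -50 - 13*i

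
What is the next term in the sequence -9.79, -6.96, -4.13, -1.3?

Differences: -6.96 - -9.79 = 2.83
This is an arithmetic sequence with common difference d = 2.83.
Next term = -1.3 + 2.83 = 1.53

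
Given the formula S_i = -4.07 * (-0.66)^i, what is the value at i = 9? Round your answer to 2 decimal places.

S_9 = -4.07 * (-0.66)^9 ≈ -4.07 * -0.0238 ≈ 0.1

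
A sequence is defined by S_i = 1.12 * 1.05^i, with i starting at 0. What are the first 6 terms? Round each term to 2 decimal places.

This is a geometric sequence.
i=0: S_0 = 1.12 * 1.05^0 = 1.12
i=1: S_1 = 1.12 * 1.05^1 ≈ 1.18
i=2: S_2 = 1.12 * 1.05^2 ≈ 1.23
i=3: S_3 = 1.12 * 1.05^3 ≈ 1.3
i=4: S_4 = 1.12 * 1.05^4 ≈ 1.36
i=5: S_5 = 1.12 * 1.05^5 ≈ 1.43
The first 6 terms are: [1.12, 1.18, 1.23, 1.3, 1.36, 1.43]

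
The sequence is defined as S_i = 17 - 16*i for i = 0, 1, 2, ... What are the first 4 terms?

This is an arithmetic sequence.
i=0: S_0 = 17 + -16*0 = 17
i=1: S_1 = 17 + -16*1 = 1
i=2: S_2 = 17 + -16*2 = -15
i=3: S_3 = 17 + -16*3 = -31
The first 4 terms are: [17, 1, -15, -31]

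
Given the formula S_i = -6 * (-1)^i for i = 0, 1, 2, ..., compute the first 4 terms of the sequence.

This is a geometric sequence.
i=0: S_0 = -6 * (-1)^0 = -6
i=1: S_1 = -6 * (-1)^1 = 6
i=2: S_2 = -6 * (-1)^2 = -6
i=3: S_3 = -6 * (-1)^3 = 6
The first 4 terms are: [-6, 6, -6, 6]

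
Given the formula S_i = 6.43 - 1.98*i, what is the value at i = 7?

S_7 = 6.43 + -1.98*7 = 6.43 + -13.86 = -7.43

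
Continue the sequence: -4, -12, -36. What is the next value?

Ratios: -12 / -4 = 3.0
This is a geometric sequence with common ratio r = 3.
Next term = -36 * 3 = -108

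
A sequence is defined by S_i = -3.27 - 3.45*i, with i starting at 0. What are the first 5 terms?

This is an arithmetic sequence.
i=0: S_0 = -3.27 + -3.45*0 = -3.27
i=1: S_1 = -3.27 + -3.45*1 = -6.72
i=2: S_2 = -3.27 + -3.45*2 = -10.17
i=3: S_3 = -3.27 + -3.45*3 = -13.62
i=4: S_4 = -3.27 + -3.45*4 = -17.07
The first 5 terms are: [-3.27, -6.72, -10.17, -13.62, -17.07]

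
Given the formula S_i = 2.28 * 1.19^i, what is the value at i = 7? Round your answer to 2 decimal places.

S_7 = 2.28 * 1.19^7 ≈ 2.28 * 3.3793 ≈ 7.7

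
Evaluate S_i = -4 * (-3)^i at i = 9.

S_9 = -4 * (-3)^9 = -4 * -19683 = 78732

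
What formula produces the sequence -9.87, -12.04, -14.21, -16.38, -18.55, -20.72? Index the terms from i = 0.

Check differences: -12.04 - -9.87 = -2.17
-14.21 - -12.04 = -2.17
Common difference d = -2.17.
First term a = -9.87.
Formula: S_i = -9.87 - 2.17*i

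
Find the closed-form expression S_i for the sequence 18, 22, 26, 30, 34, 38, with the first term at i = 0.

Check differences: 22 - 18 = 4
26 - 22 = 4
Common difference d = 4.
First term a = 18.
Formula: S_i = 18 + 4*i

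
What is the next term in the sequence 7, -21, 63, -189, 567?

Ratios: -21 / 7 = -3.0
This is a geometric sequence with common ratio r = -3.
Next term = 567 * -3 = -1701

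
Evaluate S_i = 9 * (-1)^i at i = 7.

S_7 = 9 * (-1)^7 = 9 * -1 = -9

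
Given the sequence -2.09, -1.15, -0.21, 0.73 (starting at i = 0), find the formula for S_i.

Check differences: -1.15 - -2.09 = 0.94
-0.21 - -1.15 = 0.94
Common difference d = 0.94.
First term a = -2.09.
Formula: S_i = -2.09 + 0.94*i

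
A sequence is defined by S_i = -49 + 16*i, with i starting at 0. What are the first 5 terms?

This is an arithmetic sequence.
i=0: S_0 = -49 + 16*0 = -49
i=1: S_1 = -49 + 16*1 = -33
i=2: S_2 = -49 + 16*2 = -17
i=3: S_3 = -49 + 16*3 = -1
i=4: S_4 = -49 + 16*4 = 15
The first 5 terms are: [-49, -33, -17, -1, 15]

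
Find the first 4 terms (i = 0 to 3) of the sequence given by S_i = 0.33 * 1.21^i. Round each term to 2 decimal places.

This is a geometric sequence.
i=0: S_0 = 0.33 * 1.21^0 = 0.33
i=1: S_1 = 0.33 * 1.21^1 ≈ 0.4
i=2: S_2 = 0.33 * 1.21^2 ≈ 0.48
i=3: S_3 = 0.33 * 1.21^3 ≈ 0.58
The first 4 terms are: [0.33, 0.4, 0.48, 0.58]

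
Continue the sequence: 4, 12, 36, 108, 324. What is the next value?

Ratios: 12 / 4 = 3.0
This is a geometric sequence with common ratio r = 3.
Next term = 324 * 3 = 972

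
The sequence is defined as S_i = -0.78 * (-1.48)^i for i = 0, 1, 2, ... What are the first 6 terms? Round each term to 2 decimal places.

This is a geometric sequence.
i=0: S_0 = -0.78 * (-1.48)^0 = -0.78
i=1: S_1 = -0.78 * (-1.48)^1 ≈ 1.15
i=2: S_2 = -0.78 * (-1.48)^2 ≈ -1.71
i=3: S_3 = -0.78 * (-1.48)^3 ≈ 2.53
i=4: S_4 = -0.78 * (-1.48)^4 ≈ -3.74
i=5: S_5 = -0.78 * (-1.48)^5 ≈ 5.54
The first 6 terms are: [-0.78, 1.15, -1.71, 2.53, -3.74, 5.54]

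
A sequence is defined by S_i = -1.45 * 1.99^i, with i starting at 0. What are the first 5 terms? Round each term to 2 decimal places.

This is a geometric sequence.
i=0: S_0 = -1.45 * 1.99^0 = -1.45
i=1: S_1 = -1.45 * 1.99^1 ≈ -2.89
i=2: S_2 = -1.45 * 1.99^2 ≈ -5.74
i=3: S_3 = -1.45 * 1.99^3 ≈ -11.43
i=4: S_4 = -1.45 * 1.99^4 ≈ -22.74
The first 5 terms are: [-1.45, -2.89, -5.74, -11.43, -22.74]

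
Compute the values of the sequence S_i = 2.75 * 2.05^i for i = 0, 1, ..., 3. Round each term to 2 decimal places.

This is a geometric sequence.
i=0: S_0 = 2.75 * 2.05^0 = 2.75
i=1: S_1 = 2.75 * 2.05^1 ≈ 5.64
i=2: S_2 = 2.75 * 2.05^2 ≈ 11.56
i=3: S_3 = 2.75 * 2.05^3 ≈ 23.69
The first 4 terms are: [2.75, 5.64, 11.56, 23.69]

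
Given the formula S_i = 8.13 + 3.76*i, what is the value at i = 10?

S_10 = 8.13 + 3.76*10 = 8.13 + 37.6 = 45.73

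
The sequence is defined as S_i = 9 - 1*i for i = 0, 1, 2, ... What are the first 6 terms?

This is an arithmetic sequence.
i=0: S_0 = 9 + -1*0 = 9
i=1: S_1 = 9 + -1*1 = 8
i=2: S_2 = 9 + -1*2 = 7
i=3: S_3 = 9 + -1*3 = 6
i=4: S_4 = 9 + -1*4 = 5
i=5: S_5 = 9 + -1*5 = 4
The first 6 terms are: [9, 8, 7, 6, 5, 4]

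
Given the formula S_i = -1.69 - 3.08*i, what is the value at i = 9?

S_9 = -1.69 + -3.08*9 = -1.69 + -27.72 = -29.41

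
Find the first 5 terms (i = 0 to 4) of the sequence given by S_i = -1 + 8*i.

This is an arithmetic sequence.
i=0: S_0 = -1 + 8*0 = -1
i=1: S_1 = -1 + 8*1 = 7
i=2: S_2 = -1 + 8*2 = 15
i=3: S_3 = -1 + 8*3 = 23
i=4: S_4 = -1 + 8*4 = 31
The first 5 terms are: [-1, 7, 15, 23, 31]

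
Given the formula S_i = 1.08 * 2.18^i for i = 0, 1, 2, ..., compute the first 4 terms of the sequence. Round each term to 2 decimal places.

This is a geometric sequence.
i=0: S_0 = 1.08 * 2.18^0 = 1.08
i=1: S_1 = 1.08 * 2.18^1 ≈ 2.35
i=2: S_2 = 1.08 * 2.18^2 ≈ 5.13
i=3: S_3 = 1.08 * 2.18^3 ≈ 11.19
The first 4 terms are: [1.08, 2.35, 5.13, 11.19]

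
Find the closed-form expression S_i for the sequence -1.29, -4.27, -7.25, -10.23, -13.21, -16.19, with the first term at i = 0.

Check differences: -4.27 - -1.29 = -2.98
-7.25 - -4.27 = -2.98
Common difference d = -2.98.
First term a = -1.29.
Formula: S_i = -1.29 - 2.98*i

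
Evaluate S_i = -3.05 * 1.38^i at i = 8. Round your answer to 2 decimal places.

S_8 = -3.05 * 1.38^8 ≈ -3.05 * 13.1532 ≈ -40.12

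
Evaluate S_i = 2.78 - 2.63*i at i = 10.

S_10 = 2.78 + -2.63*10 = 2.78 + -26.3 = -23.52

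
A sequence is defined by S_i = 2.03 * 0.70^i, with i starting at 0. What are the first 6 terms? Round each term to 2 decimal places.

This is a geometric sequence.
i=0: S_0 = 2.03 * 0.7^0 = 2.03
i=1: S_1 = 2.03 * 0.7^1 ≈ 1.42
i=2: S_2 = 2.03 * 0.7^2 ≈ 0.99
i=3: S_3 = 2.03 * 0.7^3 ≈ 0.7
i=4: S_4 = 2.03 * 0.7^4 ≈ 0.49
i=5: S_5 = 2.03 * 0.7^5 ≈ 0.34
The first 6 terms are: [2.03, 1.42, 0.99, 0.7, 0.49, 0.34]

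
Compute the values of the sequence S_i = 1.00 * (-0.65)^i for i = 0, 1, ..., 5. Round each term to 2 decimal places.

This is a geometric sequence.
i=0: S_0 = 1.0 * (-0.65)^0 = 1.0
i=1: S_1 = 1.0 * (-0.65)^1 = -0.65
i=2: S_2 = 1.0 * (-0.65)^2 ≈ 0.42
i=3: S_3 = 1.0 * (-0.65)^3 ≈ -0.27
i=4: S_4 = 1.0 * (-0.65)^4 ≈ 0.18
i=5: S_5 = 1.0 * (-0.65)^5 ≈ -0.12
The first 6 terms are: [1.0, -0.65, 0.42, -0.27, 0.18, -0.12]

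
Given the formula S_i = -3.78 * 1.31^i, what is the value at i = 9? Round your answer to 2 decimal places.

S_9 = -3.78 * 1.31^9 ≈ -3.78 * 11.3617 ≈ -42.95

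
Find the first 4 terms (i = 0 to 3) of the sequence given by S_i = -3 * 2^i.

This is a geometric sequence.
i=0: S_0 = -3 * 2^0 = -3
i=1: S_1 = -3 * 2^1 = -6
i=2: S_2 = -3 * 2^2 = -12
i=3: S_3 = -3 * 2^3 = -24
The first 4 terms are: [-3, -6, -12, -24]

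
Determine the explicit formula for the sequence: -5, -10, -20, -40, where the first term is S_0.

Check ratios: -10 / -5 = 2.0
Common ratio r = 2.
First term a = -5.
Formula: S_i = -5 * 2^i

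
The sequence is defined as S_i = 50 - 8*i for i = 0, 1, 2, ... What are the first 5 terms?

This is an arithmetic sequence.
i=0: S_0 = 50 + -8*0 = 50
i=1: S_1 = 50 + -8*1 = 42
i=2: S_2 = 50 + -8*2 = 34
i=3: S_3 = 50 + -8*3 = 26
i=4: S_4 = 50 + -8*4 = 18
The first 5 terms are: [50, 42, 34, 26, 18]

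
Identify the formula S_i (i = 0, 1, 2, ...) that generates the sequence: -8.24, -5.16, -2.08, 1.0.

Check differences: -5.16 - -8.24 = 3.08
-2.08 - -5.16 = 3.08
Common difference d = 3.08.
First term a = -8.24.
Formula: S_i = -8.24 + 3.08*i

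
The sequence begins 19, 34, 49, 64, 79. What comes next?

Differences: 34 - 19 = 15
This is an arithmetic sequence with common difference d = 15.
Next term = 79 + 15 = 94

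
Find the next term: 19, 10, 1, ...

Differences: 10 - 19 = -9
This is an arithmetic sequence with common difference d = -9.
Next term = 1 + -9 = -8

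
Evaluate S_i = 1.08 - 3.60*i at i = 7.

S_7 = 1.08 + -3.6*7 = 1.08 + -25.2 = -24.12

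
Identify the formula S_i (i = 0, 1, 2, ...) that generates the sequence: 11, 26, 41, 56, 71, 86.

Check differences: 26 - 11 = 15
41 - 26 = 15
Common difference d = 15.
First term a = 11.
Formula: S_i = 11 + 15*i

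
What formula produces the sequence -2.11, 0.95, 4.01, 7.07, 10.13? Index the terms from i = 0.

Check differences: 0.95 - -2.11 = 3.06
4.01 - 0.95 = 3.06
Common difference d = 3.06.
First term a = -2.11.
Formula: S_i = -2.11 + 3.06*i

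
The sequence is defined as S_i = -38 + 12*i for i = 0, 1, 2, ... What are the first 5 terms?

This is an arithmetic sequence.
i=0: S_0 = -38 + 12*0 = -38
i=1: S_1 = -38 + 12*1 = -26
i=2: S_2 = -38 + 12*2 = -14
i=3: S_3 = -38 + 12*3 = -2
i=4: S_4 = -38 + 12*4 = 10
The first 5 terms are: [-38, -26, -14, -2, 10]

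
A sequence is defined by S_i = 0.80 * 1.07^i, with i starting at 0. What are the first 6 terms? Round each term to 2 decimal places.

This is a geometric sequence.
i=0: S_0 = 0.8 * 1.07^0 = 0.8
i=1: S_1 = 0.8 * 1.07^1 ≈ 0.86
i=2: S_2 = 0.8 * 1.07^2 ≈ 0.92
i=3: S_3 = 0.8 * 1.07^3 ≈ 0.98
i=4: S_4 = 0.8 * 1.07^4 ≈ 1.05
i=5: S_5 = 0.8 * 1.07^5 ≈ 1.12
The first 6 terms are: [0.8, 0.86, 0.92, 0.98, 1.05, 1.12]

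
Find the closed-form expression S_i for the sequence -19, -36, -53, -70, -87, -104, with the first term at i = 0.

Check differences: -36 - -19 = -17
-53 - -36 = -17
Common difference d = -17.
First term a = -19.
Formula: S_i = -19 - 17*i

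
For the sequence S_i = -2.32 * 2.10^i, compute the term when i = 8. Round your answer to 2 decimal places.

S_8 = -2.32 * 2.1^8 ≈ -2.32 * 378.2286 ≈ -877.49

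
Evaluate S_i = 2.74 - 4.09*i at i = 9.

S_9 = 2.74 + -4.09*9 = 2.74 + -36.81 = -34.07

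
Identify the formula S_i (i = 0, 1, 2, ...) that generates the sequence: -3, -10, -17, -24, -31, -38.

Check differences: -10 - -3 = -7
-17 - -10 = -7
Common difference d = -7.
First term a = -3.
Formula: S_i = -3 - 7*i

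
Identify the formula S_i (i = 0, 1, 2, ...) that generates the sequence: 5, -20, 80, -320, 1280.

Check ratios: -20 / 5 = -4.0
Common ratio r = -4.
First term a = 5.
Formula: S_i = 5 * (-4)^i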